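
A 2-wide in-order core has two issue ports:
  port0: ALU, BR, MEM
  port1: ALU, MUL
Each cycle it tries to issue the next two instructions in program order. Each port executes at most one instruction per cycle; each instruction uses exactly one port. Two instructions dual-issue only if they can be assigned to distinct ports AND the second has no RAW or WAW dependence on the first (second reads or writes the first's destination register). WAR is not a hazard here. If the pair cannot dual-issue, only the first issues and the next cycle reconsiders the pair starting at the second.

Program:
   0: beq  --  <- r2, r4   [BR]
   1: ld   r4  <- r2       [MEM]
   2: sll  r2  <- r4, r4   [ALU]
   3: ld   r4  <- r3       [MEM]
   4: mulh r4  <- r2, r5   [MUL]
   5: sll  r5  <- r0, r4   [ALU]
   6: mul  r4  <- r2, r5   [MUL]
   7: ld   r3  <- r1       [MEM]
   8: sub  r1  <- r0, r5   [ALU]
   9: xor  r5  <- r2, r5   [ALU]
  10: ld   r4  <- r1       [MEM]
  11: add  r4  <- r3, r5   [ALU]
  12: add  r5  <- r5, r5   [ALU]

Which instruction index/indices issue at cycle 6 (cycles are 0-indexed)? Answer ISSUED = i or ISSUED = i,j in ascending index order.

c0: i0 beq.BR  no-port BR/MEM
c1: i1 ld.MEM  RAW r4
c2: i2&i3 sll.ALU/ld.MEM  2-wide
c3: i4 mulh.MUL  RAW r4
c4: i5 sll.ALU  RAW r5
c5: i6&i7 mul.MUL/ld.MEM  2-wide
c6: i8&i9 sub.ALU/xor.ALU  2-wide
c7: i10 ld.MEM  WAW r4
c8: i11&i12 add.ALU/add.ALU  2-wide

ISSUED = 8,9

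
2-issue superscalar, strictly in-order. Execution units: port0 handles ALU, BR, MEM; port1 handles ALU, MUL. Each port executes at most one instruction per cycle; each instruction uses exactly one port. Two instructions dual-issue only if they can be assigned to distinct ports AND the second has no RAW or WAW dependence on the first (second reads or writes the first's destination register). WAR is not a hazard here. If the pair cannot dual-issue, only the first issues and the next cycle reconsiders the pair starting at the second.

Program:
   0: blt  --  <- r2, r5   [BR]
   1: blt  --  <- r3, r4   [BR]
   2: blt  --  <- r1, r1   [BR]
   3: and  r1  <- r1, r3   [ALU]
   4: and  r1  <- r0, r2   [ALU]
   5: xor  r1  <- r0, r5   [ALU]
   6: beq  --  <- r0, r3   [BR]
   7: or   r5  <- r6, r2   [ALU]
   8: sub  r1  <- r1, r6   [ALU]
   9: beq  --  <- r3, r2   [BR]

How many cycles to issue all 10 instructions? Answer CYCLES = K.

  cy0 -> i0 (blt.BR) no-port BR/BR
  cy1 -> i1 (blt.BR) no-port BR/BR
  cy2 -> i2/i3 (blt.BR;and.ALU) 2-wide
  cy3 -> i4 (and.ALU) WAW r1
  cy4 -> i5/i6 (xor.ALU;beq.BR) 2-wide
  cy5 -> i7/i8 (or.ALU;sub.ALU) 2-wide
  cy6 -> i9 (beq.BR) tail

CYCLES = 7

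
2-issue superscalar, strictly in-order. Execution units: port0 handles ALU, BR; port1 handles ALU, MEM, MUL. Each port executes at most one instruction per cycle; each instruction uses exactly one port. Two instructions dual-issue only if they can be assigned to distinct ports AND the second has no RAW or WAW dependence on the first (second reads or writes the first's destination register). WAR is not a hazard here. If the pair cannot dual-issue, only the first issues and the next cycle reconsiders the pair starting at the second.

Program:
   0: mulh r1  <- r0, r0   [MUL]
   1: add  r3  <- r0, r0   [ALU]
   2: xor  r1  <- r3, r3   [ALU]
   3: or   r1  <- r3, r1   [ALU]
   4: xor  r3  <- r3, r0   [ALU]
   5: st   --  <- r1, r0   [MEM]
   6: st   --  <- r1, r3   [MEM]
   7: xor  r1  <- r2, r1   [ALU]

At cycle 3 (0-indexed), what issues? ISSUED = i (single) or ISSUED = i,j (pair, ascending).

0. mulh.MUL add.ALU @i0,i1  | dual
1. xor.ALU @i2  | RAW+WAW r1
2. or.ALU xor.ALU @i3,i4  | dual
3. st.MEM @i5  | no-port MEM/MEM
4. st.MEM xor.ALU @i6,i7  | dual

ISSUED = 5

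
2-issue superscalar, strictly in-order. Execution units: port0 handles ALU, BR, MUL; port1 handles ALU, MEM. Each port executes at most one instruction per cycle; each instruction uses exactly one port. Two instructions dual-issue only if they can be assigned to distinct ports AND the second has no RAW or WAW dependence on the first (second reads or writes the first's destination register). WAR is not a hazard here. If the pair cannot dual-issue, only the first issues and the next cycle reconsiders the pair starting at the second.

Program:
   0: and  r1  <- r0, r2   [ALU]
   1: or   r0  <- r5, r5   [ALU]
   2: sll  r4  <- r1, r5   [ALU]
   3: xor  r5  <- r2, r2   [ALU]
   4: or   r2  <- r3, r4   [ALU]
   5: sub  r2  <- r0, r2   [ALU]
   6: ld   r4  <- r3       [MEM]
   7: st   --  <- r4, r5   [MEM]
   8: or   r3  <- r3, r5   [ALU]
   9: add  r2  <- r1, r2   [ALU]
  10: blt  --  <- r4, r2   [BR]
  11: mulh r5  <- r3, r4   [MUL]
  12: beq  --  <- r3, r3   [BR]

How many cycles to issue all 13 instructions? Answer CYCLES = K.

[0] i0+i1  and/or  -- pair
[1] i2+i3  sll/xor  -- pair
[2] i4  or  -- RAW+WAW r2
[3] i5+i6  sub/ld  -- pair
[4] i7+i8  st/or  -- pair
[5] i9  add  -- RAW r2
[6] i10  blt  -- no-port BR/MUL
[7] i11  mulh  -- no-port MUL/BR
[8] i12  beq  -- tail

CYCLES = 9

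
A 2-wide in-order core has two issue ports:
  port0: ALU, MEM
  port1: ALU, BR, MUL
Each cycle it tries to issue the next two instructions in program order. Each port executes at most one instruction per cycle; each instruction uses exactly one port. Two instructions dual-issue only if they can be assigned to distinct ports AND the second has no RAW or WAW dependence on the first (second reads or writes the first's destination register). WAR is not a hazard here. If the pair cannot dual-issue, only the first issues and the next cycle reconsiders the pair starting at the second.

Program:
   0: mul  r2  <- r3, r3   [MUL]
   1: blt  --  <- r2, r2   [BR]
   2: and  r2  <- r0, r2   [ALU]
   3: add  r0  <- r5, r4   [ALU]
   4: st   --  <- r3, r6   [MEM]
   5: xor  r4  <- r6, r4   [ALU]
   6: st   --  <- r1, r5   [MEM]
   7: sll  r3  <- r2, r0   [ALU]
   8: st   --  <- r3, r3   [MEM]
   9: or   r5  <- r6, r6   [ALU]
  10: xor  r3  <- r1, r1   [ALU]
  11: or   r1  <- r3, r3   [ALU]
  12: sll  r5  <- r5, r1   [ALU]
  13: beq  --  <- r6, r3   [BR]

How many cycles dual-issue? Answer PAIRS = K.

  cy0 -> i0 (mul) no-port MUL/BR
  cy1 -> i1/i2 (blt+and) 2-wide
  cy2 -> i3/i4 (add+st) 2-wide
  cy3 -> i5/i6 (xor+st) 2-wide
  cy4 -> i7 (sll) RAW r3
  cy5 -> i8/i9 (st+or) 2-wide
  cy6 -> i10 (xor) RAW r3
  cy7 -> i11 (or) RAW r1
  cy8 -> i12/i13 (sll+beq) 2-wide

PAIRS = 5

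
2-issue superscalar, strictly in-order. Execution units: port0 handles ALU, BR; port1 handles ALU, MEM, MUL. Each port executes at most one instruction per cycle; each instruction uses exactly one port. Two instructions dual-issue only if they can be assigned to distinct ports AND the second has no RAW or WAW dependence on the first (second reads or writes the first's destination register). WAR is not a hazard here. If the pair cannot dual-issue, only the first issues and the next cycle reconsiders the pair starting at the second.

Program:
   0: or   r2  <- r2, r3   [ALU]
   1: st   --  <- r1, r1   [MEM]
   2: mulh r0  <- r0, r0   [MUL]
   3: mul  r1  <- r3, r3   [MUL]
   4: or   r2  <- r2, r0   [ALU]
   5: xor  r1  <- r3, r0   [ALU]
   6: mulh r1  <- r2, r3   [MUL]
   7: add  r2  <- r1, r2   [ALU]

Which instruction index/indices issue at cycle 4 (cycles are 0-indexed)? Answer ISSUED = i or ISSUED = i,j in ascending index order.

  cy0 -> i0&i1 (or.ALU/st.MEM) dual
  cy1 -> i2 (mulh.MUL) no-port MUL/MUL
  cy2 -> i3&i4 (mul.MUL/or.ALU) dual
  cy3 -> i5 (xor.ALU) WAW r1
  cy4 -> i6 (mulh.MUL) RAW r1
  cy5 -> i7 (add.ALU) tail

ISSUED = 6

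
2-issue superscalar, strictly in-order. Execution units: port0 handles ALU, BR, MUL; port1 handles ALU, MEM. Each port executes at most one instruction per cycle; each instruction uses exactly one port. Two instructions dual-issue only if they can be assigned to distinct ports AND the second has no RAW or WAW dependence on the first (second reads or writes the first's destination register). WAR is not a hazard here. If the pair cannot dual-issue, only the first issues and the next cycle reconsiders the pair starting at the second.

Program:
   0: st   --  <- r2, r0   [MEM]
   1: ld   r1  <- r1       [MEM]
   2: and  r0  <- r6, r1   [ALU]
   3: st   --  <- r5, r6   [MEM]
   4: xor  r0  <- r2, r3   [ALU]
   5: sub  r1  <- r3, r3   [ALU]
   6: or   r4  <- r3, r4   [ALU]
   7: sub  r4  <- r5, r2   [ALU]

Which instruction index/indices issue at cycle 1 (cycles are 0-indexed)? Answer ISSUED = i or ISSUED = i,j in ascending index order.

ISSUED = 1

c0: i0 st.MEM  no-port MEM/MEM
c1: i1 ld.MEM  RAW r1
c2: i2+i3 and.ALU st.MEM  2-wide
c3: i4+i5 xor.ALU sub.ALU  2-wide
c4: i6 or.ALU  WAW r4
c5: i7 sub.ALU  tail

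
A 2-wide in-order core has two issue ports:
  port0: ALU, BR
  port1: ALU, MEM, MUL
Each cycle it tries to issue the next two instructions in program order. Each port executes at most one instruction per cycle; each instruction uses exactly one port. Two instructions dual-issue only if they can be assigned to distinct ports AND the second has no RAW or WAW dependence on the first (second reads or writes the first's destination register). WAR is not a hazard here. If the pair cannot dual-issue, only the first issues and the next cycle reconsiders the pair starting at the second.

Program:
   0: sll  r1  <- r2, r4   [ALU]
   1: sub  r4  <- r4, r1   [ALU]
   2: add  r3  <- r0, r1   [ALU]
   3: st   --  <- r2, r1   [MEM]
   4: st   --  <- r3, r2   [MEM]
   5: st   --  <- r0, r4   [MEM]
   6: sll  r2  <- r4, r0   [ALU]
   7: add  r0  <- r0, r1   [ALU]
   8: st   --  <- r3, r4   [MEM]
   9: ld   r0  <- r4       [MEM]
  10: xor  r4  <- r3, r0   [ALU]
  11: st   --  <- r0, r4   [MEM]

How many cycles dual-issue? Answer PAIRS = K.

t=0 i0:sll.ALU ; RAW r1
t=1 i1+i2:sub.ALU+add.ALU ; 2-wide
t=2 i3:st.MEM ; no-port MEM/MEM
t=3 i4:st.MEM ; no-port MEM/MEM
t=4 i5+i6:st.MEM+sll.ALU ; 2-wide
t=5 i7+i8:add.ALU+st.MEM ; 2-wide
t=6 i9:ld.MEM ; RAW r0
t=7 i10:xor.ALU ; RAW r4
t=8 i11:st.MEM ; tail

PAIRS = 3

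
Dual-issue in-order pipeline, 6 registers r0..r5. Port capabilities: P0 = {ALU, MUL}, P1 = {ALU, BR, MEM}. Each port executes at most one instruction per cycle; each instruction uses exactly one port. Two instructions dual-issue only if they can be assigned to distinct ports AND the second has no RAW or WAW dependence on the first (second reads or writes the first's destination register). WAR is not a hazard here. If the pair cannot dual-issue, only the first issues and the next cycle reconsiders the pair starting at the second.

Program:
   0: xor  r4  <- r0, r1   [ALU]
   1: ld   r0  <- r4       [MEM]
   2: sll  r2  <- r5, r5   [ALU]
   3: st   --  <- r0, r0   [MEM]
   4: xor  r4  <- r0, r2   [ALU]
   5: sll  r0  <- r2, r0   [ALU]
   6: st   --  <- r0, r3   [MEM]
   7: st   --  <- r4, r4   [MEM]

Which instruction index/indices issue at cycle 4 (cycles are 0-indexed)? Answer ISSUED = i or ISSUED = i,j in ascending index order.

  cy0 -> i0 (xor) RAW r4
  cy1 -> i1/i2 (ld;sll) pair
  cy2 -> i3/i4 (st;xor) pair
  cy3 -> i5 (sll) RAW r0
  cy4 -> i6 (st) no-port MEM/MEM
  cy5 -> i7 (st) tail

ISSUED = 6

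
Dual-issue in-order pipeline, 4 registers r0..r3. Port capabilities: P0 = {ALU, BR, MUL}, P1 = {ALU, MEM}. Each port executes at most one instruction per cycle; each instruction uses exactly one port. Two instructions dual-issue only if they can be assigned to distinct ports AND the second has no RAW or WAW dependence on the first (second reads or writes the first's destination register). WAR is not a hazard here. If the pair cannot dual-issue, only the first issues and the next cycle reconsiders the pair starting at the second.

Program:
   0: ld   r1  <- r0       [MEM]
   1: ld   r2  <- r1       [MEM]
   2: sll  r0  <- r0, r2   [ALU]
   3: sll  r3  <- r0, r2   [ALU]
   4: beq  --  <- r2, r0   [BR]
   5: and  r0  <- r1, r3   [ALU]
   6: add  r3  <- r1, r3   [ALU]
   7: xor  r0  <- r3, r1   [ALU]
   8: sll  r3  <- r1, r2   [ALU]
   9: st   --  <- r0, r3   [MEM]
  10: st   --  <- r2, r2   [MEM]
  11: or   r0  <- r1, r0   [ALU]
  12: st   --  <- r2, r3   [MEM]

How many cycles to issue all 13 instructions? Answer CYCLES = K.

#0 head=0: ld.MEM i0 no-port MEM/MEM
#1 head=1: ld.MEM i1 RAW r2
#2 head=2: sll.ALU i2 RAW r0
#3 head=3: sll.ALU;beq.BR i3+i4 dual
#4 head=5: and.ALU;add.ALU i5+i6 dual
#5 head=7: xor.ALU;sll.ALU i7+i8 dual
#6 head=9: st.MEM i9 no-port MEM/MEM
#7 head=10: st.MEM;or.ALU i10+i11 dual
#8 head=12: st.MEM i12 tail

CYCLES = 9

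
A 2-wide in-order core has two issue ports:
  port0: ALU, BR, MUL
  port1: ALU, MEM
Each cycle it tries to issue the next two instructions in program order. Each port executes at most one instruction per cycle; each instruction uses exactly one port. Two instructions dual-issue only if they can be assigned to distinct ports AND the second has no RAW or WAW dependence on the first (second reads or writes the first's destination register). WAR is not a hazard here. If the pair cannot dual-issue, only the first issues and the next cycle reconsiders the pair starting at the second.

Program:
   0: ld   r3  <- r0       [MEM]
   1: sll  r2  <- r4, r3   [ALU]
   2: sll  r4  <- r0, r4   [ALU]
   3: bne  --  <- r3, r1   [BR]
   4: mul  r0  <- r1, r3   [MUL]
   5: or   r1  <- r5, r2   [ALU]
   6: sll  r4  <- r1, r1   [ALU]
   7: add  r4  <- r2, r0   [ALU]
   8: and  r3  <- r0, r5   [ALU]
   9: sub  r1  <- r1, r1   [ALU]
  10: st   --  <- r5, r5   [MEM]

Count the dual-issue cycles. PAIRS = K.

#0 head=0: ld i0 RAW r3
#1 head=1: sll/sll i1/i2 pair
#2 head=3: bne i3 no-port BR/MUL
#3 head=4: mul/or i4/i5 pair
#4 head=6: sll i6 WAW r4
#5 head=7: add/and i7/i8 pair
#6 head=9: sub/st i9/i10 pair

PAIRS = 4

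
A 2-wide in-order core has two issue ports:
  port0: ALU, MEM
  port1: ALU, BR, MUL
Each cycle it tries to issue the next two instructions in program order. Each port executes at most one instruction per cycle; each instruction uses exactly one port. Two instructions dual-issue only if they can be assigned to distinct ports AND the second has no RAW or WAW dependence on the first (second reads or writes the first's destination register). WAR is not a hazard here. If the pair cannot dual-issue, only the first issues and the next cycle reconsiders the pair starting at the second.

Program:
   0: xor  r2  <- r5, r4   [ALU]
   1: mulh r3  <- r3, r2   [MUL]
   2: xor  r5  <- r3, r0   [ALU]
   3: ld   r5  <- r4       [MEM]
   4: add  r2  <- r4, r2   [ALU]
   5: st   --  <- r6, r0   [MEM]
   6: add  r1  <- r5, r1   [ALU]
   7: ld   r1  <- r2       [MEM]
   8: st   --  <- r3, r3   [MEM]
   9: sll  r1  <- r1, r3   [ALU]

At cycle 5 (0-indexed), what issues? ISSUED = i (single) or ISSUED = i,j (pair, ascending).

ISSUED = 7

#0 head=0: xor i0 RAW r2
#1 head=1: mulh i1 RAW r3
#2 head=2: xor i2 WAW r5
#3 head=3: ld;add i3+i4 pair
#4 head=5: st;add i5+i6 pair
#5 head=7: ld i7 no-port MEM/MEM
#6 head=8: st;sll i8+i9 pair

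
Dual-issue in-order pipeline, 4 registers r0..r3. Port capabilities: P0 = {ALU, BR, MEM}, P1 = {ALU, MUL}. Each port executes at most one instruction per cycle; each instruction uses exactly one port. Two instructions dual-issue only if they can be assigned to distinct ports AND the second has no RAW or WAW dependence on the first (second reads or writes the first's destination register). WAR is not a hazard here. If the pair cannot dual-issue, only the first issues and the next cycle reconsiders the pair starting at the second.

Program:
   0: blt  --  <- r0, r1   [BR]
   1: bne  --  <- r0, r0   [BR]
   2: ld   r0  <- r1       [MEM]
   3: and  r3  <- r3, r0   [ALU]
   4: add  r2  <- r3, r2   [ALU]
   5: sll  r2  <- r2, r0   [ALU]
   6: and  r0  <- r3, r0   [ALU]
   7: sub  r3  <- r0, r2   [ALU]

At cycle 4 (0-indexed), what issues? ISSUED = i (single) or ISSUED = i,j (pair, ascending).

ISSUED = 4

t=0 i0:blt.BR ; no-port BR/BR
t=1 i1:bne.BR ; no-port BR/MEM
t=2 i2:ld.MEM ; RAW r0
t=3 i3:and.ALU ; RAW r3
t=4 i4:add.ALU ; RAW+WAW r2
t=5 i5/i6:sll.ALU+and.ALU ; dual
t=6 i7:sub.ALU ; tail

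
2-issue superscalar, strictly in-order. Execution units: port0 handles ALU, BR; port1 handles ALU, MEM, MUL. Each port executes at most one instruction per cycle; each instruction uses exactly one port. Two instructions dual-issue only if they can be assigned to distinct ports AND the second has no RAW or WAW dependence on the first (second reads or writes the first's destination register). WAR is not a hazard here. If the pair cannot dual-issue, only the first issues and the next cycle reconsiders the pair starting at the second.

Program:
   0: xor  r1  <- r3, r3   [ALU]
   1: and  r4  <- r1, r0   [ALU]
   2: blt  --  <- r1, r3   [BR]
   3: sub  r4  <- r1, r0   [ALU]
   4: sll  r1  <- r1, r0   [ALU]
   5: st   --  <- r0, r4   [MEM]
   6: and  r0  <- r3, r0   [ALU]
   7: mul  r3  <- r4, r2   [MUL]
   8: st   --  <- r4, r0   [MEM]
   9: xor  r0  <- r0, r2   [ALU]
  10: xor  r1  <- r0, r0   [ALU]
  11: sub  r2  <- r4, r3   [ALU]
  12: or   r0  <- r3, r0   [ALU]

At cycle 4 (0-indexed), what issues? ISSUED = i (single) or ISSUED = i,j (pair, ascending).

ISSUED = 7

[0] i0  xor.ALU  -- RAW r1
[1] i1&i2  and.ALU+blt.BR  -- 2-wide
[2] i3&i4  sub.ALU+sll.ALU  -- 2-wide
[3] i5&i6  st.MEM+and.ALU  -- 2-wide
[4] i7  mul.MUL  -- no-port MUL/MEM
[5] i8&i9  st.MEM+xor.ALU  -- 2-wide
[6] i10&i11  xor.ALU+sub.ALU  -- 2-wide
[7] i12  or.ALU  -- tail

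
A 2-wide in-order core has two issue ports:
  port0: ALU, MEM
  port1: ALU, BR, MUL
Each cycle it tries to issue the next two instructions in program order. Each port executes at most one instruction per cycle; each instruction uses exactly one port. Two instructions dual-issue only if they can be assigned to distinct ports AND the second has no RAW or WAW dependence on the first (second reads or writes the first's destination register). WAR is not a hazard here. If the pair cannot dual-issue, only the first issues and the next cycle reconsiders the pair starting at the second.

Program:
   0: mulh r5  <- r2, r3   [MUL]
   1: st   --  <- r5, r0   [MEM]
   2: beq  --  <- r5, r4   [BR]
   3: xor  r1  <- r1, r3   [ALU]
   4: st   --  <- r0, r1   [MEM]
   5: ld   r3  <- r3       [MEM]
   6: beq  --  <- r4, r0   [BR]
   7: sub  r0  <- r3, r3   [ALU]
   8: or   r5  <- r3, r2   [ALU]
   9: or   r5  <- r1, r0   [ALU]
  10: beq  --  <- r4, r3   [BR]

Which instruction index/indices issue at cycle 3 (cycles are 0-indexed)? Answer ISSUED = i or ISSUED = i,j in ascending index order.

#0 head=0: mulh i0 RAW r5
#1 head=1: st beq i1,i2 dual
#2 head=3: xor i3 RAW r1
#3 head=4: st i4 no-port MEM/MEM
#4 head=5: ld beq i5,i6 dual
#5 head=7: sub or i7,i8 dual
#6 head=9: or beq i9,i10 dual

ISSUED = 4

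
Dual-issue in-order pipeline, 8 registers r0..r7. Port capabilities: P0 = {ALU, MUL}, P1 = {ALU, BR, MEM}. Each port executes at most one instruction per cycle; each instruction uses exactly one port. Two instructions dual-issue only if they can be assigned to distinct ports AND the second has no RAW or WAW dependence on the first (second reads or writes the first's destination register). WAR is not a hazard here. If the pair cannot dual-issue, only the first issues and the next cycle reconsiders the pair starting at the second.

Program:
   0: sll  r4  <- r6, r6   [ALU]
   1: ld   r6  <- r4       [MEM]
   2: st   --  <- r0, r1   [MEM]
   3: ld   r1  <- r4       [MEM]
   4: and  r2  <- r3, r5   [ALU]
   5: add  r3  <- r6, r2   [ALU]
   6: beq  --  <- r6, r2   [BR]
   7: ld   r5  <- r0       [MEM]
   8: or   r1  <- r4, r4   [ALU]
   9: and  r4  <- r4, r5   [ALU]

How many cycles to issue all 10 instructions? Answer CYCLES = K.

CYCLES = 7

[0] i0  sll  -- RAW r4
[1] i1  ld  -- no-port MEM/MEM
[2] i2  st  -- no-port MEM/MEM
[3] i3+i4  ld/and  -- dual
[4] i5+i6  add/beq  -- dual
[5] i7+i8  ld/or  -- dual
[6] i9  and  -- tail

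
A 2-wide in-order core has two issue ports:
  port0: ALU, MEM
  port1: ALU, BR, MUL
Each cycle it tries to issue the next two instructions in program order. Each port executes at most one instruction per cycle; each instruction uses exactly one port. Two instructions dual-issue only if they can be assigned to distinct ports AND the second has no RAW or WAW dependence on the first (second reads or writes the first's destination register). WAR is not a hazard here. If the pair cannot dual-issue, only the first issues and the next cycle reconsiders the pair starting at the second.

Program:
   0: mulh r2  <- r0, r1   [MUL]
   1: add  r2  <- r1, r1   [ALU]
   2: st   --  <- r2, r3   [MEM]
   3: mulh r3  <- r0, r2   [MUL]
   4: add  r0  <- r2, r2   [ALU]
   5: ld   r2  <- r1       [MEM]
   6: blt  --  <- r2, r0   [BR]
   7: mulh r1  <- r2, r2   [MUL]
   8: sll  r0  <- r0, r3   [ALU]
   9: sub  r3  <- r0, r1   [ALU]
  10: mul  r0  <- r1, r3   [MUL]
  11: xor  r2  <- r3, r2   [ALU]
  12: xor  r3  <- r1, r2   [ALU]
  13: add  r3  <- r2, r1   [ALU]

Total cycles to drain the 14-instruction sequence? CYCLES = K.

#0 head=0: mulh.MUL i0 WAW r2
#1 head=1: add.ALU i1 RAW r2
#2 head=2: st.MEM/mulh.MUL i2,i3 dual
#3 head=4: add.ALU/ld.MEM i4,i5 dual
#4 head=6: blt.BR i6 no-port BR/MUL
#5 head=7: mulh.MUL/sll.ALU i7,i8 dual
#6 head=9: sub.ALU i9 RAW r3
#7 head=10: mul.MUL/xor.ALU i10,i11 dual
#8 head=12: xor.ALU i12 WAW r3
#9 head=13: add.ALU i13 tail

CYCLES = 10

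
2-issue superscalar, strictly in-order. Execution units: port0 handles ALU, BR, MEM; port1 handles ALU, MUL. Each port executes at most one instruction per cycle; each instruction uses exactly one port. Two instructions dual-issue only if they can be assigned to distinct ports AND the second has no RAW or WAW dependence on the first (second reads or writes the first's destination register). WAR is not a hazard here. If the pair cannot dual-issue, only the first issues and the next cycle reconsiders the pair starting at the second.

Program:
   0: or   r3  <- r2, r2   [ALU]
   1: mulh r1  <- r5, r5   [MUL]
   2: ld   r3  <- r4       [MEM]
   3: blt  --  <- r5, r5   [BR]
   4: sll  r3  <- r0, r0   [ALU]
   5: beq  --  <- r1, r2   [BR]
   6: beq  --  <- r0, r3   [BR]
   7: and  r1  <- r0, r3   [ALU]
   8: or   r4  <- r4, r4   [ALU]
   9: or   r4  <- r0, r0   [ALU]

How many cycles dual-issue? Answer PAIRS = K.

c0: i0+i1 or.ALU/mulh.MUL  pair
c1: i2 ld.MEM  no-port MEM/BR
c2: i3+i4 blt.BR/sll.ALU  pair
c3: i5 beq.BR  no-port BR/BR
c4: i6+i7 beq.BR/and.ALU  pair
c5: i8 or.ALU  WAW r4
c6: i9 or.ALU  tail

PAIRS = 3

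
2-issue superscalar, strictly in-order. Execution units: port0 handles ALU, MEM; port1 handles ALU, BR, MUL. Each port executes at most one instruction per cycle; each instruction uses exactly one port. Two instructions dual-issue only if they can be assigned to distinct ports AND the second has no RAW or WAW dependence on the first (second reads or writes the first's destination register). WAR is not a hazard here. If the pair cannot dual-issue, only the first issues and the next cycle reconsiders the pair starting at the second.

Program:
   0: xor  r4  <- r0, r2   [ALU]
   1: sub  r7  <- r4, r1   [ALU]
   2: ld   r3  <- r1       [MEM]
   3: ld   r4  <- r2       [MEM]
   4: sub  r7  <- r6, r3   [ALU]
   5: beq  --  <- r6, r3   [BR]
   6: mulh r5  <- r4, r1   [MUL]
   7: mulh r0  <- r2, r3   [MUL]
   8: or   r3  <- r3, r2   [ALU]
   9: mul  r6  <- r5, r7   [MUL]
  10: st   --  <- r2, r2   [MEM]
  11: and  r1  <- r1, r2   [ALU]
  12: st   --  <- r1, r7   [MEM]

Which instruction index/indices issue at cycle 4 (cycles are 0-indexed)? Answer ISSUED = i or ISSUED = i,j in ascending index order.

#0 head=0: xor i0 RAW r4
#1 head=1: sub ld i1,i2 pair
#2 head=3: ld sub i3,i4 pair
#3 head=5: beq i5 no-port BR/MUL
#4 head=6: mulh i6 no-port MUL/MUL
#5 head=7: mulh or i7,i8 pair
#6 head=9: mul st i9,i10 pair
#7 head=11: and i11 RAW r1
#8 head=12: st i12 tail

ISSUED = 6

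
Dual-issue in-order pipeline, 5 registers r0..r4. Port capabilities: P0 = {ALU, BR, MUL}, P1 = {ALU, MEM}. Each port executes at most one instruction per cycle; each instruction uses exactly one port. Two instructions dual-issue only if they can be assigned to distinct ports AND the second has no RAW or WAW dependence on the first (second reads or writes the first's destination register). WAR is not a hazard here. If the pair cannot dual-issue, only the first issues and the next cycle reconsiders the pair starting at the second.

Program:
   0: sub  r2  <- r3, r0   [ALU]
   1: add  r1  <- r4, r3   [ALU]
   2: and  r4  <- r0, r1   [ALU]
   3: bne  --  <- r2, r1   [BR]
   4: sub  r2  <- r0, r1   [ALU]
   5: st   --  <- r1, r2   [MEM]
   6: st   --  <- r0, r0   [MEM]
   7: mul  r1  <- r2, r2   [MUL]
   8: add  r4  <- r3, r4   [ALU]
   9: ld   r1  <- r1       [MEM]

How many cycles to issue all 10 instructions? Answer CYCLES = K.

#0 head=0: sub add i0+i1 pair
#1 head=2: and bne i2+i3 pair
#2 head=4: sub i4 RAW r2
#3 head=5: st i5 no-port MEM/MEM
#4 head=6: st mul i6+i7 pair
#5 head=8: add ld i8+i9 pair

CYCLES = 6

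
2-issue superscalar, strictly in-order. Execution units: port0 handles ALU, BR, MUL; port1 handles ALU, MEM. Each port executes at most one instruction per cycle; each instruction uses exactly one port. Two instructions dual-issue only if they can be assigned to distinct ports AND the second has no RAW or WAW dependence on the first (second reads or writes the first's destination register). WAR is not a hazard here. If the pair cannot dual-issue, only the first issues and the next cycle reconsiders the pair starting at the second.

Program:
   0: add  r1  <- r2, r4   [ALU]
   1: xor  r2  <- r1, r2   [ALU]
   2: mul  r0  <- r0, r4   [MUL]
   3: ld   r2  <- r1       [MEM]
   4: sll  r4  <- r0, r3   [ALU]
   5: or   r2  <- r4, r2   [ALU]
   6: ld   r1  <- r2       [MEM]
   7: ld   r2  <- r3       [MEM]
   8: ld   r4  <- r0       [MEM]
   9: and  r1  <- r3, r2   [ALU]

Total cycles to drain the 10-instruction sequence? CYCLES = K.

0. add @i0  | RAW r1
1. xor/mul @i1&i2  | 2-wide
2. ld/sll @i3&i4  | 2-wide
3. or @i5  | RAW r2
4. ld @i6  | no-port MEM/MEM
5. ld @i7  | no-port MEM/MEM
6. ld/and @i8&i9  | 2-wide

CYCLES = 7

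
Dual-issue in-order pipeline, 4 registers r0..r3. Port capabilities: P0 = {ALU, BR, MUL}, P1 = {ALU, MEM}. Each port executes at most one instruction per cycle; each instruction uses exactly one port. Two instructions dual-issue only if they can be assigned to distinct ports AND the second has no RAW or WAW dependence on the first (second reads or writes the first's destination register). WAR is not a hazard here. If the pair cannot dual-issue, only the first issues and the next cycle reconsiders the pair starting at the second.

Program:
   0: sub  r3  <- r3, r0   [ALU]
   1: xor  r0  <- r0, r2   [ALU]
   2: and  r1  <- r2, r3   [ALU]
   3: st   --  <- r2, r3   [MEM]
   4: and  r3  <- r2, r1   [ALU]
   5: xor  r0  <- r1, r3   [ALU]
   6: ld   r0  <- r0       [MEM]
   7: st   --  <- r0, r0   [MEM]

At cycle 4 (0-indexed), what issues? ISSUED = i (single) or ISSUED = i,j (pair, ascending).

  cy0 -> i0+i1 (sub xor) pair
  cy1 -> i2+i3 (and st) pair
  cy2 -> i4 (and) RAW r3
  cy3 -> i5 (xor) RAW+WAW r0
  cy4 -> i6 (ld) no-port MEM/MEM
  cy5 -> i7 (st) tail

ISSUED = 6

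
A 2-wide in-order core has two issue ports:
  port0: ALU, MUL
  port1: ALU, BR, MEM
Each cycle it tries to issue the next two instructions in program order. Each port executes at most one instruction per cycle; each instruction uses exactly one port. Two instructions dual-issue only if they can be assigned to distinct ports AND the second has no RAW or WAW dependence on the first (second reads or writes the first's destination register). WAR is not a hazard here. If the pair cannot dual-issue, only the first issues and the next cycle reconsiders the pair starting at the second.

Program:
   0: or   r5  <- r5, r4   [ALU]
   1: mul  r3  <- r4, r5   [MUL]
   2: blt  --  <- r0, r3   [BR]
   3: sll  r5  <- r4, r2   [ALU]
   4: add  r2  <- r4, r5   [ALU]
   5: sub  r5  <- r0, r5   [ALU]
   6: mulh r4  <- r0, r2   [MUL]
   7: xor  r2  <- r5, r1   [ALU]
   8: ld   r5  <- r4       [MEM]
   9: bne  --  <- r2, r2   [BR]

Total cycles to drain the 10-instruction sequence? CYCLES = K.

CYCLES = 7

#0 head=0: or.ALU i0 RAW r5
#1 head=1: mul.MUL i1 RAW r3
#2 head=2: blt.BR sll.ALU i2,i3 pair
#3 head=4: add.ALU sub.ALU i4,i5 pair
#4 head=6: mulh.MUL xor.ALU i6,i7 pair
#5 head=8: ld.MEM i8 no-port MEM/BR
#6 head=9: bne.BR i9 tail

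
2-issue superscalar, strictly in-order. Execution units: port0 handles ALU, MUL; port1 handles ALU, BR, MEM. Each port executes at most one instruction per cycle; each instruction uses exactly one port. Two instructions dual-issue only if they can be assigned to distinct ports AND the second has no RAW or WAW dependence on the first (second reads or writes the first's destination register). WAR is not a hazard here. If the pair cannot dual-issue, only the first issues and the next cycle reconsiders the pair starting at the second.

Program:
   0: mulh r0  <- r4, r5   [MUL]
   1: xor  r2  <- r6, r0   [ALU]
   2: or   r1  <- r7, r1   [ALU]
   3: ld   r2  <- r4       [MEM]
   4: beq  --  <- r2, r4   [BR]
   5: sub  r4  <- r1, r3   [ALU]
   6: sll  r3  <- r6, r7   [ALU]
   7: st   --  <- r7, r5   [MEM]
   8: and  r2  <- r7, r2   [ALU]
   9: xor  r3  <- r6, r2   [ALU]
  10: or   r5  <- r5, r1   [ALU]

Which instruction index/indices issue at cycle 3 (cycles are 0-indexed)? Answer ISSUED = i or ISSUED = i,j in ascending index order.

0. mulh.MUL @i0  | RAW r0
1. xor.ALU/or.ALU @i1&i2  | dual
2. ld.MEM @i3  | no-port MEM/BR
3. beq.BR/sub.ALU @i4&i5  | dual
4. sll.ALU/st.MEM @i6&i7  | dual
5. and.ALU @i8  | RAW r2
6. xor.ALU/or.ALU @i9&i10  | dual

ISSUED = 4,5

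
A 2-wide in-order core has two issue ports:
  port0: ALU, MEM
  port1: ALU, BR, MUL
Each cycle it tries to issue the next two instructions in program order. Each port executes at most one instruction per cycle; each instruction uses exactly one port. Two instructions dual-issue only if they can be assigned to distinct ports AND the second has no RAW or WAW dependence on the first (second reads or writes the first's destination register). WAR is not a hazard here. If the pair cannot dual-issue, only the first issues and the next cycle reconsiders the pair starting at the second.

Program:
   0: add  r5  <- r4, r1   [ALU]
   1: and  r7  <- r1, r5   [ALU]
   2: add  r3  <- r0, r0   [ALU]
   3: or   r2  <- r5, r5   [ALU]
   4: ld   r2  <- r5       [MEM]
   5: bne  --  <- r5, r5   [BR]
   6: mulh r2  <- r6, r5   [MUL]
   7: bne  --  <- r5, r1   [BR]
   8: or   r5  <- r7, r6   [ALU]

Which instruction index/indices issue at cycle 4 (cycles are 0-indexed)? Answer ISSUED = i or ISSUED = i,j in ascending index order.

0. add @i0  | RAW r5
1. and/add @i1,i2  | dual
2. or @i3  | WAW r2
3. ld/bne @i4,i5  | dual
4. mulh @i6  | no-port MUL/BR
5. bne/or @i7,i8  | dual

ISSUED = 6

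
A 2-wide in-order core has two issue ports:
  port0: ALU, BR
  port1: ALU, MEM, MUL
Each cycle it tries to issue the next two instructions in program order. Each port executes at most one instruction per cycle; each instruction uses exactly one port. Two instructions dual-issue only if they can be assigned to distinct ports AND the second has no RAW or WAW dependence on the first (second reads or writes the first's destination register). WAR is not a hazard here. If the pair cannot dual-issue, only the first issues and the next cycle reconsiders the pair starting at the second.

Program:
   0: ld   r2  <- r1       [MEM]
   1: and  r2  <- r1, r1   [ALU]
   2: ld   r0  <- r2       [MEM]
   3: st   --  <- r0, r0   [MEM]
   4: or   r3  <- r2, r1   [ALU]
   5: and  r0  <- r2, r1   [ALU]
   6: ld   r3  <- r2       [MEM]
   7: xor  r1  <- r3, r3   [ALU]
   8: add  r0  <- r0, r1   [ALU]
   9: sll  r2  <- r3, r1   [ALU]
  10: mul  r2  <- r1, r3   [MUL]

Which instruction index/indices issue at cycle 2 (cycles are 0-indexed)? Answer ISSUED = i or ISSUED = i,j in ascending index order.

ISSUED = 2

#0 head=0: ld.MEM i0 WAW r2
#1 head=1: and.ALU i1 RAW r2
#2 head=2: ld.MEM i2 no-port MEM/MEM
#3 head=3: st.MEM;or.ALU i3&i4 pair
#4 head=5: and.ALU;ld.MEM i5&i6 pair
#5 head=7: xor.ALU i7 RAW r1
#6 head=8: add.ALU;sll.ALU i8&i9 pair
#7 head=10: mul.MUL i10 tail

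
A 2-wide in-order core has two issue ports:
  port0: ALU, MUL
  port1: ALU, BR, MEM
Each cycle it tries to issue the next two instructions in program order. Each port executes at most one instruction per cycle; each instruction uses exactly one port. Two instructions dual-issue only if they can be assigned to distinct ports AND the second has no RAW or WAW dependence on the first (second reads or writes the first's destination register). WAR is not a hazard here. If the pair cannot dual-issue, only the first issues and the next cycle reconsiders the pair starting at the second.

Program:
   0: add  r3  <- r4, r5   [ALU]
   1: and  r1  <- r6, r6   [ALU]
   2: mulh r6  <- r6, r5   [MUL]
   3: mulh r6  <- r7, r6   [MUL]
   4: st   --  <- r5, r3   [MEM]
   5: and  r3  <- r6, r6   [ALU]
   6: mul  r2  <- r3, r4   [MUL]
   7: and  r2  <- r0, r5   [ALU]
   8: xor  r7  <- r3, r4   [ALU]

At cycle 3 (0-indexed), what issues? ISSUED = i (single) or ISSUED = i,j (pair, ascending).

[0] i0&i1  add and  -- dual
[1] i2  mulh  -- no-port MUL/MUL
[2] i3&i4  mulh st  -- dual
[3] i5  and  -- RAW r3
[4] i6  mul  -- WAW r2
[5] i7&i8  and xor  -- dual

ISSUED = 5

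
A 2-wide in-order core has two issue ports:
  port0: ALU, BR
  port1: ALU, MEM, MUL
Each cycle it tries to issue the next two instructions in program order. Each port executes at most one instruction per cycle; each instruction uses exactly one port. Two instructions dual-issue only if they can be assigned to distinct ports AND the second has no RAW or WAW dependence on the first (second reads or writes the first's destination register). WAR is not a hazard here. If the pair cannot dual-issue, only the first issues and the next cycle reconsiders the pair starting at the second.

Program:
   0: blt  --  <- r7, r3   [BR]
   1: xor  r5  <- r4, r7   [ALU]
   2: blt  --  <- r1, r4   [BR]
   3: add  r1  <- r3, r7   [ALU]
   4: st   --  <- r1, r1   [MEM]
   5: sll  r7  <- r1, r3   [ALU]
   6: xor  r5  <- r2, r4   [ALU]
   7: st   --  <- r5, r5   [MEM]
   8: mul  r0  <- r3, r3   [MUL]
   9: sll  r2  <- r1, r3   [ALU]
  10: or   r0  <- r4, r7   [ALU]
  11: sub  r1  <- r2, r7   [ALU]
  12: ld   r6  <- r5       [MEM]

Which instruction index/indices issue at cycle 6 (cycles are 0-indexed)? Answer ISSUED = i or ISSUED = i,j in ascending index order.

t=0 i0&i1:blt.BR;xor.ALU ; dual
t=1 i2&i3:blt.BR;add.ALU ; dual
t=2 i4&i5:st.MEM;sll.ALU ; dual
t=3 i6:xor.ALU ; RAW r5
t=4 i7:st.MEM ; no-port MEM/MUL
t=5 i8&i9:mul.MUL;sll.ALU ; dual
t=6 i10&i11:or.ALU;sub.ALU ; dual
t=7 i12:ld.MEM ; tail

ISSUED = 10,11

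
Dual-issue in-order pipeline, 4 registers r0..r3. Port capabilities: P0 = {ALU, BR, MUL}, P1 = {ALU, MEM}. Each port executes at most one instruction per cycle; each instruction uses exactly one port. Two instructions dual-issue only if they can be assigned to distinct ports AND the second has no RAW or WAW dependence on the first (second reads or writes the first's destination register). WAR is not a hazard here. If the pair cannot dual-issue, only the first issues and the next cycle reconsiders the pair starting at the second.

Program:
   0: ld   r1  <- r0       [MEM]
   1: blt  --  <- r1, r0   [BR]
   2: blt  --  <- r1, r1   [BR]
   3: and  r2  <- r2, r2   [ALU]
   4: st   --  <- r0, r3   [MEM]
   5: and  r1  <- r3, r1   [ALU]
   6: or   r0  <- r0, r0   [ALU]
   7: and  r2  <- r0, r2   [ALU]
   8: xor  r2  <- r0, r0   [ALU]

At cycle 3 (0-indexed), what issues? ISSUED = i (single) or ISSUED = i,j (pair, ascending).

ISSUED = 4,5

  cy0 -> i0 (ld) RAW r1
  cy1 -> i1 (blt) no-port BR/BR
  cy2 -> i2&i3 (blt/and) pair
  cy3 -> i4&i5 (st/and) pair
  cy4 -> i6 (or) RAW r0
  cy5 -> i7 (and) WAW r2
  cy6 -> i8 (xor) tail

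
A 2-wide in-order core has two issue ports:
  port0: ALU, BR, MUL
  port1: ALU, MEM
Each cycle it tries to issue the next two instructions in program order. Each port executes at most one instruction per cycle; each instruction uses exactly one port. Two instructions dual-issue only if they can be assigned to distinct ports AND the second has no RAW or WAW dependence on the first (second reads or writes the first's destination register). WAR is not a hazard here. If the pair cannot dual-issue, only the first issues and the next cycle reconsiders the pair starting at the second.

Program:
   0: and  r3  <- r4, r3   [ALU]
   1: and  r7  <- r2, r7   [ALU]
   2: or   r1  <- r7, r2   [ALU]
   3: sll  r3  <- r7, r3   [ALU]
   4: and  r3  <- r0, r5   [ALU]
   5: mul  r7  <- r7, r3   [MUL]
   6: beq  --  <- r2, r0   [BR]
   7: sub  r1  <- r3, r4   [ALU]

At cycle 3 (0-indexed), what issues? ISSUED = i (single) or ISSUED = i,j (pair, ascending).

c0: i0,i1 and/and  2-wide
c1: i2,i3 or/sll  2-wide
c2: i4 and  RAW r3
c3: i5 mul  no-port MUL/BR
c4: i6,i7 beq/sub  2-wide

ISSUED = 5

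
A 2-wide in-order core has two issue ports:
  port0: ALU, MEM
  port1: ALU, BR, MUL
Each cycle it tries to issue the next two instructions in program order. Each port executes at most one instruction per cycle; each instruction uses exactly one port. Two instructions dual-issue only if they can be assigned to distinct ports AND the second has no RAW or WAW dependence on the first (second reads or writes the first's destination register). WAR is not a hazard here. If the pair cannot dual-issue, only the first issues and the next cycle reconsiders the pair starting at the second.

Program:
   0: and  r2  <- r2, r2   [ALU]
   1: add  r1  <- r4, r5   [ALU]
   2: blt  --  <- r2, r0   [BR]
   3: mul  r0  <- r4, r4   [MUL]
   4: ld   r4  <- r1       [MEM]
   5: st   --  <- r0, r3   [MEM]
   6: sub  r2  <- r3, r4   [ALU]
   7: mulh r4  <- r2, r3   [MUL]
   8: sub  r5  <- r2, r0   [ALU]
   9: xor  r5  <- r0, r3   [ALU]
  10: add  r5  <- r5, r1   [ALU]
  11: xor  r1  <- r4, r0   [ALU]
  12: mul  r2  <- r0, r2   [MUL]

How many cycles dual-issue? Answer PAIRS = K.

c0: i0&i1 and.ALU;add.ALU  pair
c1: i2 blt.BR  no-port BR/MUL
c2: i3&i4 mul.MUL;ld.MEM  pair
c3: i5&i6 st.MEM;sub.ALU  pair
c4: i7&i8 mulh.MUL;sub.ALU  pair
c5: i9 xor.ALU  RAW+WAW r5
c6: i10&i11 add.ALU;xor.ALU  pair
c7: i12 mul.MUL  tail

PAIRS = 5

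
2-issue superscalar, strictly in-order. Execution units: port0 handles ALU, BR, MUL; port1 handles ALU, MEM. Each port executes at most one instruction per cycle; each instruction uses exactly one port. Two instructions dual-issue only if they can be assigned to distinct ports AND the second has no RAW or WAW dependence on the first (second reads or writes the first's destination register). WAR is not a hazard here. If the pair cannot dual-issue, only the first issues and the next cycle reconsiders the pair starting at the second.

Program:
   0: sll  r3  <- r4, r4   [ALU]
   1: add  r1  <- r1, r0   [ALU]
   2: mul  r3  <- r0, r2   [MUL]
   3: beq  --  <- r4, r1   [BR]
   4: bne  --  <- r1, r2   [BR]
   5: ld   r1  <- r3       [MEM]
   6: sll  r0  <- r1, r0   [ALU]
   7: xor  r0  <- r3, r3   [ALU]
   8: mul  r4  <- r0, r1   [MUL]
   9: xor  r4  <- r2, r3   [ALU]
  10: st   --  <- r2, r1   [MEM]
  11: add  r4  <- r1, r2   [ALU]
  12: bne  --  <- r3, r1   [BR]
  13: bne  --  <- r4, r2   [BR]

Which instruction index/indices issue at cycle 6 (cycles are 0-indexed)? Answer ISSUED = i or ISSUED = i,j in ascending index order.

ISSUED = 8

[0] i0&i1  sll add  -- 2-wide
[1] i2  mul  -- no-port MUL/BR
[2] i3  beq  -- no-port BR/BR
[3] i4&i5  bne ld  -- 2-wide
[4] i6  sll  -- WAW r0
[5] i7  xor  -- RAW r0
[6] i8  mul  -- WAW r4
[7] i9&i10  xor st  -- 2-wide
[8] i11&i12  add bne  -- 2-wide
[9] i13  bne  -- tail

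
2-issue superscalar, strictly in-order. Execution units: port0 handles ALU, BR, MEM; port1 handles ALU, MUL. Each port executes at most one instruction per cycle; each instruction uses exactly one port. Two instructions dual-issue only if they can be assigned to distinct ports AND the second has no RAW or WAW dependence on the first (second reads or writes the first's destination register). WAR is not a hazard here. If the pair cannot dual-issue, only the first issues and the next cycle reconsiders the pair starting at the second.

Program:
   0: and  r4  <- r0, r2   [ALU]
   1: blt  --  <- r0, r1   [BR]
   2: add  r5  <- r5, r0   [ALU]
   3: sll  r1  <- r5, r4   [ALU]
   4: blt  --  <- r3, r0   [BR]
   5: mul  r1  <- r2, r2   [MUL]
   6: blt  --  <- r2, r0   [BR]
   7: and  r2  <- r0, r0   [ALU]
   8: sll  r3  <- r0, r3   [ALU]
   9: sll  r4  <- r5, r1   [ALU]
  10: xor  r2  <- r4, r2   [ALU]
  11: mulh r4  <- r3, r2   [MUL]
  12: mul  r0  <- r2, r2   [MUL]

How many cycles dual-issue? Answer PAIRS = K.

PAIRS = 4

0. and.ALU blt.BR @i0,i1  | 2-wide
1. add.ALU @i2  | RAW r5
2. sll.ALU blt.BR @i3,i4  | 2-wide
3. mul.MUL blt.BR @i5,i6  | 2-wide
4. and.ALU sll.ALU @i7,i8  | 2-wide
5. sll.ALU @i9  | RAW r4
6. xor.ALU @i10  | RAW r2
7. mulh.MUL @i11  | no-port MUL/MUL
8. mul.MUL @i12  | tail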